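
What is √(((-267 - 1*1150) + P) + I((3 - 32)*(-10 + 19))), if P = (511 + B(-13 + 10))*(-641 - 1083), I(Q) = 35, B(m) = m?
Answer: I*√877174 ≈ 936.58*I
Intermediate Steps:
P = -875792 (P = (511 + (-13 + 10))*(-641 - 1083) = (511 - 3)*(-1724) = 508*(-1724) = -875792)
√(((-267 - 1*1150) + P) + I((3 - 32)*(-10 + 19))) = √(((-267 - 1*1150) - 875792) + 35) = √(((-267 - 1150) - 875792) + 35) = √((-1417 - 875792) + 35) = √(-877209 + 35) = √(-877174) = I*√877174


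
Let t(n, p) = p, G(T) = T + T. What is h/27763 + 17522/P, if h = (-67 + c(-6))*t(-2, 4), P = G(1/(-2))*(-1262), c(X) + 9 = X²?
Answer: 243130683/17518453 ≈ 13.879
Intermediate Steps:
G(T) = 2*T
c(X) = -9 + X²
P = 1262 (P = (2/(-2))*(-1262) = (2*(-½))*(-1262) = -1*(-1262) = 1262)
h = -160 (h = (-67 + (-9 + (-6)²))*4 = (-67 + (-9 + 36))*4 = (-67 + 27)*4 = -40*4 = -160)
h/27763 + 17522/P = -160/27763 + 17522/1262 = -160*1/27763 + 17522*(1/1262) = -160/27763 + 8761/631 = 243130683/17518453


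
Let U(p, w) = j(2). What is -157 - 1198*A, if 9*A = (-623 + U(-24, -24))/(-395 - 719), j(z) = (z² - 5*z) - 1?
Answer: -129379/557 ≈ -232.28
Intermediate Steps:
j(z) = -1 + z² - 5*z
U(p, w) = -7 (U(p, w) = -1 + 2² - 5*2 = -1 + 4 - 10 = -7)
A = 35/557 (A = ((-623 - 7)/(-395 - 719))/9 = (-630/(-1114))/9 = (-630*(-1/1114))/9 = (⅑)*(315/557) = 35/557 ≈ 0.062837)
-157 - 1198*A = -157 - 1198*35/557 = -157 - 41930/557 = -129379/557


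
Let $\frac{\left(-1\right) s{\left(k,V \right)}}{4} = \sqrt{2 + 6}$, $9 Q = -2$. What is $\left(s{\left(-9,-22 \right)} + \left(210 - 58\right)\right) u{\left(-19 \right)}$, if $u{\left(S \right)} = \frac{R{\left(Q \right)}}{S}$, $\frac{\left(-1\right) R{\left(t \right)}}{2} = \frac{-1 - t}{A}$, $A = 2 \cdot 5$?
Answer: $- \frac{56}{45} + \frac{56 \sqrt{2}}{855} \approx -1.1518$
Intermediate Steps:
$Q = - \frac{2}{9}$ ($Q = \frac{1}{9} \left(-2\right) = - \frac{2}{9} \approx -0.22222$)
$A = 10$
$R{\left(t \right)} = \frac{1}{5} + \frac{t}{5}$ ($R{\left(t \right)} = - 2 \frac{-1 - t}{10} = - 2 \left(-1 - t\right) \frac{1}{10} = - 2 \left(- \frac{1}{10} - \frac{t}{10}\right) = \frac{1}{5} + \frac{t}{5}$)
$s{\left(k,V \right)} = - 8 \sqrt{2}$ ($s{\left(k,V \right)} = - 4 \sqrt{2 + 6} = - 4 \sqrt{8} = - 4 \cdot 2 \sqrt{2} = - 8 \sqrt{2}$)
$u{\left(S \right)} = \frac{7}{45 S}$ ($u{\left(S \right)} = \frac{\frac{1}{5} + \frac{1}{5} \left(- \frac{2}{9}\right)}{S} = \frac{\frac{1}{5} - \frac{2}{45}}{S} = \frac{7}{45 S}$)
$\left(s{\left(-9,-22 \right)} + \left(210 - 58\right)\right) u{\left(-19 \right)} = \left(- 8 \sqrt{2} + \left(210 - 58\right)\right) \frac{7}{45 \left(-19\right)} = \left(- 8 \sqrt{2} + 152\right) \frac{7}{45} \left(- \frac{1}{19}\right) = \left(152 - 8 \sqrt{2}\right) \left(- \frac{7}{855}\right) = - \frac{56}{45} + \frac{56 \sqrt{2}}{855}$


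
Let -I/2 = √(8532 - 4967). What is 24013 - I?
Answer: 24013 + 2*√3565 ≈ 24132.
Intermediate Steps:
I = -2*√3565 (I = -2*√(8532 - 4967) = -2*√3565 ≈ -119.42)
24013 - I = 24013 - (-2)*√3565 = 24013 + 2*√3565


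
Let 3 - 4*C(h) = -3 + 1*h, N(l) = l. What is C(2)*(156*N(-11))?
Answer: -1716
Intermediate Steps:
C(h) = 3/2 - h/4 (C(h) = 3/4 - (-3 + 1*h)/4 = 3/4 - (-3 + h)/4 = 3/4 + (3/4 - h/4) = 3/2 - h/4)
C(2)*(156*N(-11)) = (3/2 - 1/4*2)*(156*(-11)) = (3/2 - 1/2)*(-1716) = 1*(-1716) = -1716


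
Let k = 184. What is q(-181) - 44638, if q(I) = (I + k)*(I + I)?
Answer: -45724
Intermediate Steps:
q(I) = 2*I*(184 + I) (q(I) = (I + 184)*(I + I) = (184 + I)*(2*I) = 2*I*(184 + I))
q(-181) - 44638 = 2*(-181)*(184 - 181) - 44638 = 2*(-181)*3 - 44638 = -1086 - 44638 = -45724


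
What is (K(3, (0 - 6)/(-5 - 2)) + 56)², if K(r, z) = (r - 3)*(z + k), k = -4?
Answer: 3136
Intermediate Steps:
K(r, z) = (-4 + z)*(-3 + r) (K(r, z) = (r - 3)*(z - 4) = (-3 + r)*(-4 + z) = (-4 + z)*(-3 + r))
(K(3, (0 - 6)/(-5 - 2)) + 56)² = ((12 - 4*3 - 3*(0 - 6)/(-5 - 2) + 3*((0 - 6)/(-5 - 2))) + 56)² = ((12 - 12 - (-18)/(-7) + 3*(-6/(-7))) + 56)² = ((12 - 12 - (-18)*(-1)/7 + 3*(-6*(-⅐))) + 56)² = ((12 - 12 - 3*6/7 + 3*(6/7)) + 56)² = ((12 - 12 - 18/7 + 18/7) + 56)² = (0 + 56)² = 56² = 3136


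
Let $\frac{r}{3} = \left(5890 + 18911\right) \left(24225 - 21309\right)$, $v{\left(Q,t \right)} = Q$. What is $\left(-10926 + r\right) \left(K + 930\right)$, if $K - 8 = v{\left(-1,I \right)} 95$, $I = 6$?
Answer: $182887351146$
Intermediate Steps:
$K = -87$ ($K = 8 - 95 = -87$)
$r = 216959148$ ($r = 3 \left(5890 + 18911\right) \left(24225 - 21309\right) = 3 \cdot 24801 \cdot 2916 = 3 \cdot 72319716 = 216959148$)
$\left(-10926 + r\right) \left(K + 930\right) = \left(-10926 + 216959148\right) \left(-87 + 930\right) = 216948222 \cdot 843 = 182887351146$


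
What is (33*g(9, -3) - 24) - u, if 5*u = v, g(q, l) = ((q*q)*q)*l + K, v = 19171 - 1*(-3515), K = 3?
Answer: -383166/5 ≈ -76633.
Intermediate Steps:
v = 22686 (v = 19171 + 3515 = 22686)
g(q, l) = 3 + l*q³ (g(q, l) = ((q*q)*q)*l + 3 = (q²*q)*l + 3 = q³*l + 3 = l*q³ + 3 = 3 + l*q³)
u = 22686/5 (u = (⅕)*22686 = 22686/5 ≈ 4537.2)
(33*g(9, -3) - 24) - u = (33*(3 - 3*9³) - 24) - 1*22686/5 = (33*(3 - 3*729) - 24) - 22686/5 = (33*(3 - 2187) - 24) - 22686/5 = (33*(-2184) - 24) - 22686/5 = (-72072 - 24) - 22686/5 = -72096 - 22686/5 = -383166/5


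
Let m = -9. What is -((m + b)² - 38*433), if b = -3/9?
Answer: 147302/9 ≈ 16367.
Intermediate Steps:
b = -⅓ (b = -3*⅑ = -⅓ ≈ -0.33333)
-((m + b)² - 38*433) = -((-9 - ⅓)² - 38*433) = -((-28/3)² - 16454) = -(784/9 - 16454) = -1*(-147302/9) = 147302/9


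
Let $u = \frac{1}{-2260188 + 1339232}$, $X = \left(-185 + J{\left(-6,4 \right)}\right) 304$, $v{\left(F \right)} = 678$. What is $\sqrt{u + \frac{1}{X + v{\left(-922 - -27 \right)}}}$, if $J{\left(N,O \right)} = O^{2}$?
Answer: $\frac{i \sqrt{2835445922930897}}{11672656822} \approx 0.0045618 i$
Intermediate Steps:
$X = -51376$ ($X = \left(-185 + 4^{2}\right) 304 = \left(-185 + 16\right) 304 = \left(-169\right) 304 = -51376$)
$u = - \frac{1}{920956}$ ($u = \frac{1}{-920956} = - \frac{1}{920956} \approx -1.0858 \cdot 10^{-6}$)
$\sqrt{u + \frac{1}{X + v{\left(-922 - -27 \right)}}} = \sqrt{- \frac{1}{920956} + \frac{1}{-51376 + 678}} = \sqrt{- \frac{1}{920956} + \frac{1}{-50698}} = \sqrt{- \frac{1}{920956} - \frac{1}{50698}} = \sqrt{- \frac{485827}{23345313644}} = \frac{i \sqrt{2835445922930897}}{11672656822}$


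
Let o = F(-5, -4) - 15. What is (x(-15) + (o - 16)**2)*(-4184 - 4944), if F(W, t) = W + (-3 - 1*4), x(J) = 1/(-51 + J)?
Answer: -556958612/33 ≈ -1.6878e+7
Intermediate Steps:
F(W, t) = -7 + W (F(W, t) = W + (-3 - 4) = W - 7 = -7 + W)
o = -27 (o = (-7 - 5) - 15 = -12 - 15 = -27)
(x(-15) + (o - 16)**2)*(-4184 - 4944) = (1/(-51 - 15) + (-27 - 16)**2)*(-4184 - 4944) = (1/(-66) + (-43)**2)*(-9128) = (-1/66 + 1849)*(-9128) = (122033/66)*(-9128) = -556958612/33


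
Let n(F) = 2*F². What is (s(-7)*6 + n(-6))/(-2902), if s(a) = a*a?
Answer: -183/1451 ≈ -0.12612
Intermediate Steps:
s(a) = a²
(s(-7)*6 + n(-6))/(-2902) = ((-7)²*6 + 2*(-6)²)/(-2902) = (49*6 + 2*36)*(-1/2902) = (294 + 72)*(-1/2902) = 366*(-1/2902) = -183/1451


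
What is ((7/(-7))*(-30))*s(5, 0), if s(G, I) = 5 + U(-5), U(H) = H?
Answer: 0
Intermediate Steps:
s(G, I) = 0 (s(G, I) = 5 - 5 = 0)
((7/(-7))*(-30))*s(5, 0) = ((7/(-7))*(-30))*0 = ((7*(-⅐))*(-30))*0 = -1*(-30)*0 = 30*0 = 0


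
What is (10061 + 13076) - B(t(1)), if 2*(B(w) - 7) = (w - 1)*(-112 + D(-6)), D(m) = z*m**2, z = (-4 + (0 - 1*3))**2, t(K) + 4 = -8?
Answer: 33868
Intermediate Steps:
t(K) = -12 (t(K) = -4 - 8 = -12)
z = 49 (z = (-4 + (0 - 3))**2 = (-4 - 3)**2 = (-7)**2 = 49)
D(m) = 49*m**2
B(w) = -819 + 826*w (B(w) = 7 + ((w - 1)*(-112 + 49*(-6)**2))/2 = 7 + ((-1 + w)*(-112 + 49*36))/2 = 7 + ((-1 + w)*(-112 + 1764))/2 = 7 + ((-1 + w)*1652)/2 = 7 + (-1652 + 1652*w)/2 = 7 + (-826 + 826*w) = -819 + 826*w)
(10061 + 13076) - B(t(1)) = (10061 + 13076) - (-819 + 826*(-12)) = 23137 - (-819 - 9912) = 23137 - 1*(-10731) = 23137 + 10731 = 33868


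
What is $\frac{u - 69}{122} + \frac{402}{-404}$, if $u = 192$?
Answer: $\frac{81}{6161} \approx 0.013147$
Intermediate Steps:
$\frac{u - 69}{122} + \frac{402}{-404} = \frac{192 - 69}{122} + \frac{402}{-404} = 123 \cdot \frac{1}{122} + 402 \left(- \frac{1}{404}\right) = \frac{123}{122} - \frac{201}{202} = \frac{81}{6161}$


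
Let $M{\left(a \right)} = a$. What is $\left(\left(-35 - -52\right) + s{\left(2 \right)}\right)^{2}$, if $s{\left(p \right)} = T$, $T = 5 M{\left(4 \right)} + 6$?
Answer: $1849$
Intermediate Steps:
$T = 26$ ($T = 5 \cdot 4 + 6 = 20 + 6 = 26$)
$s{\left(p \right)} = 26$
$\left(\left(-35 - -52\right) + s{\left(2 \right)}\right)^{2} = \left(\left(-35 - -52\right) + 26\right)^{2} = \left(\left(-35 + 52\right) + 26\right)^{2} = \left(17 + 26\right)^{2} = 43^{2} = 1849$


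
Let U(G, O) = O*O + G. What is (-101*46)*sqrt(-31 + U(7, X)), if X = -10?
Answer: -9292*sqrt(19) ≈ -40503.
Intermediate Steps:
U(G, O) = G + O**2 (U(G, O) = O**2 + G = G + O**2)
(-101*46)*sqrt(-31 + U(7, X)) = (-101*46)*sqrt(-31 + (7 + (-10)**2)) = -4646*sqrt(-31 + (7 + 100)) = -4646*sqrt(-31 + 107) = -9292*sqrt(19)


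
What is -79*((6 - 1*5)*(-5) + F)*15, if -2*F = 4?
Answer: 8295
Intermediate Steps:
F = -2 (F = -½*4 = -2)
-79*((6 - 1*5)*(-5) + F)*15 = -79*((6 - 1*5)*(-5) - 2)*15 = -79*((6 - 5)*(-5) - 2)*15 = -79*(1*(-5) - 2)*15 = -79*(-5 - 2)*15 = -79*(-7)*15 = 553*15 = 8295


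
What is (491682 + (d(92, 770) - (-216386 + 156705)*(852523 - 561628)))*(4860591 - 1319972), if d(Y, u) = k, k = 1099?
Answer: 61470093061953844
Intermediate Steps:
d(Y, u) = 1099
(491682 + (d(92, 770) - (-216386 + 156705)*(852523 - 561628)))*(4860591 - 1319972) = (491682 + (1099 - (-216386 + 156705)*(852523 - 561628)))*(4860591 - 1319972) = (491682 + (1099 - (-59681)*290895))*3540619 = (491682 + (1099 - 1*(-17360904495)))*3540619 = (491682 + (1099 + 17360904495))*3540619 = (491682 + 17360905594)*3540619 = 17361397276*3540619 = 61470093061953844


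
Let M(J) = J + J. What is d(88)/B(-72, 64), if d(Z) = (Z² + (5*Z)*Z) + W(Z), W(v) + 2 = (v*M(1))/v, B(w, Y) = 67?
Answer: 46464/67 ≈ 693.49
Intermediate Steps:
M(J) = 2*J
W(v) = 0 (W(v) = -2 + (v*(2*1))/v = -2 + (v*2)/v = -2 + (2*v)/v = -2 + 2 = 0)
d(Z) = 6*Z² (d(Z) = (Z² + (5*Z)*Z) + 0 = (Z² + 5*Z²) + 0 = 6*Z² + 0 = 6*Z²)
d(88)/B(-72, 64) = (6*88²)/67 = (6*7744)*(1/67) = 46464*(1/67) = 46464/67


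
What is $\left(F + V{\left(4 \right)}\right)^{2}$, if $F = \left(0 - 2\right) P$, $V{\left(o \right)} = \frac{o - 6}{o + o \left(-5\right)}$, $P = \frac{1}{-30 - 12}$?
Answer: $\frac{841}{28224} \approx 0.029797$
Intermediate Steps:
$P = - \frac{1}{42}$ ($P = \frac{1}{-42} = - \frac{1}{42} \approx -0.02381$)
$V{\left(o \right)} = - \frac{-6 + o}{4 o}$ ($V{\left(o \right)} = \frac{-6 + o}{o - 5 o} = \frac{-6 + o}{\left(-4\right) o} = \left(-6 + o\right) \left(- \frac{1}{4 o}\right) = - \frac{-6 + o}{4 o}$)
$F = \frac{1}{21}$ ($F = \left(0 - 2\right) \left(- \frac{1}{42}\right) = \left(-2\right) \left(- \frac{1}{42}\right) = \frac{1}{21} \approx 0.047619$)
$\left(F + V{\left(4 \right)}\right)^{2} = \left(\frac{1}{21} + \frac{6 - 4}{4 \cdot 4}\right)^{2} = \left(\frac{1}{21} + \frac{1}{4} \cdot \frac{1}{4} \left(6 - 4\right)\right)^{2} = \left(\frac{1}{21} + \frac{1}{4} \cdot \frac{1}{4} \cdot 2\right)^{2} = \left(\frac{1}{21} + \frac{1}{8}\right)^{2} = \left(\frac{29}{168}\right)^{2} = \frac{841}{28224}$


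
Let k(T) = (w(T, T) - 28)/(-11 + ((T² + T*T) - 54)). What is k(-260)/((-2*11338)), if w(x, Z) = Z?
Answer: 8/85120035 ≈ 9.3985e-8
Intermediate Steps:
k(T) = (-28 + T)/(-65 + 2*T²) (k(T) = (T - 28)/(-11 + ((T² + T*T) - 54)) = (-28 + T)/(-11 + ((T² + T²) - 54)) = (-28 + T)/(-11 + (2*T² - 54)) = (-28 + T)/(-11 + (-54 + 2*T²)) = (-28 + T)/(-65 + 2*T²))
k(-260)/((-2*11338)) = ((-28 - 260)/(-65 + 2*(-260)²))/((-2*11338)) = (-288/(-65 + 2*67600))/(-22676) = (-288/(-65 + 135200))*(-1/22676) = (-288/135135)*(-1/22676) = ((1/135135)*(-288))*(-1/22676) = -32/15015*(-1/22676) = 8/85120035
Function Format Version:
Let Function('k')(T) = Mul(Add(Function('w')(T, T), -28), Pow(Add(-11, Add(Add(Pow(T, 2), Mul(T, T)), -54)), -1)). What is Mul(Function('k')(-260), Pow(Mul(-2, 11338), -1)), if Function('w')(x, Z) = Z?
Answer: Rational(8, 85120035) ≈ 9.3985e-8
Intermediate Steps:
Function('k')(T) = Mul(Pow(Add(-65, Mul(2, Pow(T, 2))), -1), Add(-28, T)) (Function('k')(T) = Mul(Add(T, -28), Pow(Add(-11, Add(Add(Pow(T, 2), Mul(T, T)), -54)), -1)) = Mul(Add(-28, T), Pow(Add(-11, Add(Add(Pow(T, 2), Pow(T, 2)), -54)), -1)) = Mul(Add(-28, T), Pow(Add(-11, Add(Mul(2, Pow(T, 2)), -54)), -1)) = Mul(Add(-28, T), Pow(Add(-11, Add(-54, Mul(2, Pow(T, 2)))), -1)) = Mul(Add(-28, T), Pow(Add(-65, Mul(2, Pow(T, 2))), -1)) = Mul(Pow(Add(-65, Mul(2, Pow(T, 2))), -1), Add(-28, T)))
Mul(Function('k')(-260), Pow(Mul(-2, 11338), -1)) = Mul(Mul(Pow(Add(-65, Mul(2, Pow(-260, 2))), -1), Add(-28, -260)), Pow(Mul(-2, 11338), -1)) = Mul(Mul(Pow(Add(-65, Mul(2, 67600)), -1), -288), Pow(-22676, -1)) = Mul(Mul(Pow(Add(-65, 135200), -1), -288), Rational(-1, 22676)) = Mul(Mul(Pow(135135, -1), -288), Rational(-1, 22676)) = Mul(Mul(Rational(1, 135135), -288), Rational(-1, 22676)) = Mul(Rational(-32, 15015), Rational(-1, 22676)) = Rational(8, 85120035)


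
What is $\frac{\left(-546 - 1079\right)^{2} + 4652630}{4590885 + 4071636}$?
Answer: $\frac{2431085}{2887507} \approx 0.84193$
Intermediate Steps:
$\frac{\left(-546 - 1079\right)^{2} + 4652630}{4590885 + 4071636} = \frac{\left(-1625\right)^{2} + 4652630}{8662521} = \left(2640625 + 4652630\right) \frac{1}{8662521} = 7293255 \cdot \frac{1}{8662521} = \frac{2431085}{2887507}$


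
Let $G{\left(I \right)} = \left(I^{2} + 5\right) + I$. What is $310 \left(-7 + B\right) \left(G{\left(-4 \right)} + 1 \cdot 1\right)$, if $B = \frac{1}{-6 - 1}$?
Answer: $- \frac{279000}{7} \approx -39857.0$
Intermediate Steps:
$G{\left(I \right)} = 5 + I + I^{2}$ ($G{\left(I \right)} = \left(5 + I^{2}\right) + I = 5 + I + I^{2}$)
$B = - \frac{1}{7}$ ($B = \frac{1}{-7} = - \frac{1}{7} \approx -0.14286$)
$310 \left(-7 + B\right) \left(G{\left(-4 \right)} + 1 \cdot 1\right) = 310 \left(-7 - \frac{1}{7}\right) \left(\left(5 - 4 + \left(-4\right)^{2}\right) + 1 \cdot 1\right) = 310 \left(- \frac{50 \left(\left(5 - 4 + 16\right) + 1\right)}{7}\right) = 310 \left(- \frac{50 \left(17 + 1\right)}{7}\right) = 310 \left(\left(- \frac{50}{7}\right) 18\right) = 310 \left(- \frac{900}{7}\right) = - \frac{279000}{7}$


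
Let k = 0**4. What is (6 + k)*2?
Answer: 12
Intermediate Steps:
k = 0
(6 + k)*2 = (6 + 0)*2 = 6*2 = 12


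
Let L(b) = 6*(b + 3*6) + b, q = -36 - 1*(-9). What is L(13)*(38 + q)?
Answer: 2189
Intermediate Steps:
q = -27 (q = -36 + 9 = -27)
L(b) = 108 + 7*b (L(b) = 6*(b + 18) + b = 6*(18 + b) + b = (108 + 6*b) + b = 108 + 7*b)
L(13)*(38 + q) = (108 + 7*13)*(38 - 27) = (108 + 91)*11 = 199*11 = 2189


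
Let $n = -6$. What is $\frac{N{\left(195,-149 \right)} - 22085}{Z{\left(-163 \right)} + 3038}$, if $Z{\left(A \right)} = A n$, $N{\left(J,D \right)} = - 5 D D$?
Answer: $- \frac{66545}{2008} \approx -33.14$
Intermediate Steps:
$N{\left(J,D \right)} = - 5 D^{2}$
$Z{\left(A \right)} = - 6 A$ ($Z{\left(A \right)} = A \left(-6\right) = - 6 A$)
$\frac{N{\left(195,-149 \right)} - 22085}{Z{\left(-163 \right)} + 3038} = \frac{- 5 \left(-149\right)^{2} - 22085}{\left(-6\right) \left(-163\right) + 3038} = \frac{\left(-5\right) 22201 - 22085}{978 + 3038} = \frac{-111005 - 22085}{4016} = \left(-133090\right) \frac{1}{4016} = - \frac{66545}{2008}$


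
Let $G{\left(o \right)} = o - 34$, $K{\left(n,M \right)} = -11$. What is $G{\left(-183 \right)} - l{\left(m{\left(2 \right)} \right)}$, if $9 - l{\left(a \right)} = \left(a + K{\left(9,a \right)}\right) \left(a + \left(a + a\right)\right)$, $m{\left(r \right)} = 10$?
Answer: $-256$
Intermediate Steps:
$l{\left(a \right)} = 9 - 3 a \left(-11 + a\right)$ ($l{\left(a \right)} = 9 - \left(a - 11\right) \left(a + \left(a + a\right)\right) = 9 - \left(-11 + a\right) \left(a + 2 a\right) = 9 - \left(-11 + a\right) 3 a = 9 - 3 a \left(-11 + a\right)$)
$G{\left(o \right)} = -34 + o$ ($G{\left(o \right)} = o - 34 = -34 + o$)
$G{\left(-183 \right)} - l{\left(m{\left(2 \right)} \right)} = \left(-34 - 183\right) - \left(9 - 3 \cdot 10^{2} + 33 \cdot 10\right) = -217 - \left(9 - 300 + 330\right) = -217 - 39 = -256$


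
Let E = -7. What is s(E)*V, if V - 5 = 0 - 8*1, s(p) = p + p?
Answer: 42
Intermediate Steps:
s(p) = 2*p
V = -3 (V = 5 + (0 - 8*1) = 5 + (0 - 8) = 5 - 8 = -3)
s(E)*V = (2*(-7))*(-3) = -14*(-3) = 42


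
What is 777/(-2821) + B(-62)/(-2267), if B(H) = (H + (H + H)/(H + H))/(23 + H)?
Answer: -756802/2740803 ≈ -0.27612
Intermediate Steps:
B(H) = (1 + H)/(23 + H) (B(H) = (H + (2*H)/((2*H)))/(23 + H) = (H + (2*H)*(1/(2*H)))/(23 + H) = (H + 1)/(23 + H) = (1 + H)/(23 + H))
777/(-2821) + B(-62)/(-2267) = 777/(-2821) + ((1 - 62)/(23 - 62))/(-2267) = 777*(-1/2821) + (-61/(-39))*(-1/2267) = -111/403 - 1/39*(-61)*(-1/2267) = -111/403 + (61/39)*(-1/2267) = -111/403 - 61/88413 = -756802/2740803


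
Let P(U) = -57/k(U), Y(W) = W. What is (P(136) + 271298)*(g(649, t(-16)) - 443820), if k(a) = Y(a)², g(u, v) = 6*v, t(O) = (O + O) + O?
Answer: -32772086141781/272 ≈ -1.2049e+11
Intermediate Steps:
t(O) = 3*O (t(O) = 2*O + O = 3*O)
k(a) = a²
P(U) = -57/U²
(P(136) + 271298)*(g(649, t(-16)) - 443820) = (-57/136² + 271298)*(6*(3*(-16)) - 443820) = (-57*1/18496 + 271298)*(6*(-48) - 443820) = (-57/18496 + 271298)*(-288 - 443820) = (5017927751/18496)*(-444108) = -32772086141781/272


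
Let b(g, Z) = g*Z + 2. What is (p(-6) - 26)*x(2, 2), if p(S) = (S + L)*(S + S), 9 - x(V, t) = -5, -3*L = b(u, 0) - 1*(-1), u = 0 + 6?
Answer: 812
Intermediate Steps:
u = 6
b(g, Z) = 2 + Z*g (b(g, Z) = Z*g + 2 = 2 + Z*g)
L = -1 (L = -((2 + 0*6) - 1*(-1))/3 = -((2 + 0) + 1)/3 = -(2 + 1)/3 = -1/3*3 = -1)
x(V, t) = 14 (x(V, t) = 9 - 1*(-5) = 9 + 5 = 14)
p(S) = 2*S*(-1 + S) (p(S) = (S - 1)*(S + S) = (-1 + S)*(2*S) = 2*S*(-1 + S))
(p(-6) - 26)*x(2, 2) = (2*(-6)*(-1 - 6) - 26)*14 = (2*(-6)*(-7) - 26)*14 = (84 - 26)*14 = 58*14 = 812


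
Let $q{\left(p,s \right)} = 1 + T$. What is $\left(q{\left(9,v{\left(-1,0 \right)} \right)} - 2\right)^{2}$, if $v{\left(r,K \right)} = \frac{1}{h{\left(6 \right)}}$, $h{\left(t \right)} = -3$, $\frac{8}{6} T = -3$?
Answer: $\frac{169}{16} \approx 10.563$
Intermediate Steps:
$T = - \frac{9}{4}$ ($T = \frac{3}{4} \left(-3\right) = - \frac{9}{4} \approx -2.25$)
$v{\left(r,K \right)} = - \frac{1}{3}$ ($v{\left(r,K \right)} = \frac{1}{-3} = - \frac{1}{3}$)
$q{\left(p,s \right)} = - \frac{5}{4}$ ($q{\left(p,s \right)} = 1 - \frac{9}{4} = - \frac{5}{4}$)
$\left(q{\left(9,v{\left(-1,0 \right)} \right)} - 2\right)^{2} = \left(- \frac{5}{4} - 2\right)^{2} = \left(- \frac{13}{4}\right)^{2} = \frac{169}{16}$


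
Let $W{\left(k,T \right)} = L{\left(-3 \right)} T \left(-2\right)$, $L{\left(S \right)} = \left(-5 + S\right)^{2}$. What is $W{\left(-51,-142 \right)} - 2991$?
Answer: $15185$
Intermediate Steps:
$W{\left(k,T \right)} = - 128 T$ ($W{\left(k,T \right)} = \left(-5 - 3\right)^{2} T \left(-2\right) = \left(-8\right)^{2} T \left(-2\right) = 64 T \left(-2\right) = - 128 T$)
$W{\left(-51,-142 \right)} - 2991 = \left(-128\right) \left(-142\right) - 2991 = 18176 - 2991 = 15185$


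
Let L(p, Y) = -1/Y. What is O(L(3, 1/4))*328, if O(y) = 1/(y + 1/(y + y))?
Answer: -2624/33 ≈ -79.515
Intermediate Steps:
O(y) = 1/(y + 1/(2*y))
O(L(3, 1/4))*328 = (2*(-1/(1/4))/(1 + 2*(-1/(1/4))²))*328 = (2*(-1/¼)/(1 + 2*(-1/¼)²))*328 = (2*(-1*4)/(1 + 2*(-1*4)²))*328 = (2*(-4)/(1 + 2*(-4)²))*328 = (2*(-4)/(1 + 2*16))*328 = (2*(-4)/(1 + 32))*328 = (2*(-4)/33)*328 = (2*(-4)*(1/33))*328 = -8/33*328 = -2624/33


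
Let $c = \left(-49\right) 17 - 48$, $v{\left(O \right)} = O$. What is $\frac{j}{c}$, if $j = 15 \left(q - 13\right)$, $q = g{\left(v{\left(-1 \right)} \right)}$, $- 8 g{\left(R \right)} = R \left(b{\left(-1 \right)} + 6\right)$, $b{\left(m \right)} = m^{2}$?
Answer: $\frac{1455}{7048} \approx 0.20644$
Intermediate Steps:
$g{\left(R \right)} = - \frac{7 R}{8}$ ($g{\left(R \right)} = - \frac{R \left(\left(-1\right)^{2} + 6\right)}{8} = - \frac{R \left(1 + 6\right)}{8} = - \frac{R 7}{8} = - \frac{7 R}{8}$)
$q = \frac{7}{8}$ ($q = \left(- \frac{7}{8}\right) \left(-1\right) = \frac{7}{8} \approx 0.875$)
$c = -881$ ($c = -833 - 48 = -881$)
$j = - \frac{1455}{8}$ ($j = 15 \left(\frac{7}{8} - 13\right) = 15 \left(- \frac{97}{8}\right) = - \frac{1455}{8} \approx -181.88$)
$\frac{j}{c} = - \frac{1455}{8 \left(-881\right)} = \left(- \frac{1455}{8}\right) \left(- \frac{1}{881}\right) = \frac{1455}{7048}$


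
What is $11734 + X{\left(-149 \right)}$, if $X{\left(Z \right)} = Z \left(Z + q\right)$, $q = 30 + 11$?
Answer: $27826$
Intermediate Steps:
$q = 41$
$X{\left(Z \right)} = Z \left(41 + Z\right)$ ($X{\left(Z \right)} = Z \left(Z + 41\right) = Z \left(41 + Z\right)$)
$11734 + X{\left(-149 \right)} = 11734 - 149 \left(41 - 149\right) = 11734 - -16092 = 11734 + 16092 = 27826$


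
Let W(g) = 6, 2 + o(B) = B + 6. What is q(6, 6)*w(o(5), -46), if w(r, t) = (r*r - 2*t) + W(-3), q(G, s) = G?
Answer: 1074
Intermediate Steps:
o(B) = 4 + B (o(B) = -2 + (B + 6) = -2 + (6 + B) = 4 + B)
w(r, t) = 6 + r² - 2*t (w(r, t) = (r*r - 2*t) + 6 = (r² - 2*t) + 6 = 6 + r² - 2*t)
q(6, 6)*w(o(5), -46) = 6*(6 + (4 + 5)² - 2*(-46)) = 6*(6 + 9² + 92) = 6*(6 + 81 + 92) = 6*179 = 1074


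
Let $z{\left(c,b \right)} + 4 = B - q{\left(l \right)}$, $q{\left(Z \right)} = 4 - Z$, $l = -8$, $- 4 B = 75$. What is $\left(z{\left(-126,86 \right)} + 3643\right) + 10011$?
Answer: $\frac{54477}{4} \approx 13619.0$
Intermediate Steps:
$B = - \frac{75}{4}$ ($B = \left(- \frac{1}{4}\right) 75 = - \frac{75}{4} \approx -18.75$)
$z{\left(c,b \right)} = - \frac{139}{4}$ ($z{\left(c,b \right)} = -4 - \left(\frac{91}{4} + 8\right) = -4 - \frac{123}{4} = - \frac{139}{4}$)
$\left(z{\left(-126,86 \right)} + 3643\right) + 10011 = \left(- \frac{139}{4} + 3643\right) + 10011 = \frac{14433}{4} + 10011 = \frac{54477}{4}$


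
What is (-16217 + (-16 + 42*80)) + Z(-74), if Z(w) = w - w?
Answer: -12873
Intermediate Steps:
Z(w) = 0
(-16217 + (-16 + 42*80)) + Z(-74) = (-16217 + (-16 + 42*80)) + 0 = (-16217 + (-16 + 3360)) + 0 = (-16217 + 3344) + 0 = -12873 + 0 = -12873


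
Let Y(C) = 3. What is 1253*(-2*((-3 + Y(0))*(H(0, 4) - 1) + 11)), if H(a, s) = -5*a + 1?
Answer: -27566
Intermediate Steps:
H(a, s) = 1 - 5*a
1253*(-2*((-3 + Y(0))*(H(0, 4) - 1) + 11)) = 1253*(-2*((-3 + 3)*((1 - 5*0) - 1) + 11)) = 1253*(-2*(0*((1 + 0) - 1) + 11)) = 1253*(-2*(0*(1 - 1) + 11)) = 1253*(-2*(0*0 + 11)) = 1253*(-2*(0 + 11)) = 1253*(-2*11) = 1253*(-22) = -27566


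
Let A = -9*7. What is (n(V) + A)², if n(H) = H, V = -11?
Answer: 5476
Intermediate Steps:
A = -63
(n(V) + A)² = (-11 - 63)² = (-74)² = 5476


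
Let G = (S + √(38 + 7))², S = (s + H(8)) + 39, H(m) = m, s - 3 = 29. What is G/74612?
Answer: 3143/37306 + 237*√5/37306 ≈ 0.098455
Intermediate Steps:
s = 32 (s = 3 + 29 = 32)
S = 79 (S = (32 + 8) + 39 = 40 + 39 = 79)
G = (79 + 3*√5)² (G = (79 + √(38 + 7))² = (79 + √45)² = (79 + 3*√5)² ≈ 7345.9)
G/74612 = (6286 + 474*√5)/74612 = (6286 + 474*√5)*(1/74612) = 3143/37306 + 237*√5/37306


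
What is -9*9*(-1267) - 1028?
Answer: 101599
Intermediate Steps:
-9*9*(-1267) - 1028 = -81*(-1267) - 1028 = 102627 - 1028 = 101599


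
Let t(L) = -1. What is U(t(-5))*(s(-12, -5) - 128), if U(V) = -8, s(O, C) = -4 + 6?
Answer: 1008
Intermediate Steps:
s(O, C) = 2
U(t(-5))*(s(-12, -5) - 128) = -8*(2 - 128) = -8*(-126) = 1008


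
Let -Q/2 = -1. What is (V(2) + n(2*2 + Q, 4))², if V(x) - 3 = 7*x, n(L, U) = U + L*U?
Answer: 2025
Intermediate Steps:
Q = 2 (Q = -2*(-1) = 2)
V(x) = 3 + 7*x
(V(2) + n(2*2 + Q, 4))² = ((3 + 7*2) + 4*(1 + (2*2 + 2)))² = ((3 + 14) + 4*(1 + (4 + 2)))² = (17 + 4*(1 + 6))² = (17 + 4*7)² = (17 + 28)² = 45² = 2025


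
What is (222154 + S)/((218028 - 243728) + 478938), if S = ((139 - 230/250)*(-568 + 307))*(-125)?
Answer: 2363507/226619 ≈ 10.429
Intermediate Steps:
S = 4504860 (S = ((139 - 230*1/250)*(-261))*(-125) = ((139 - 23/25)*(-261))*(-125) = ((3452/25)*(-261))*(-125) = -900972/25*(-125) = 4504860)
(222154 + S)/((218028 - 243728) + 478938) = (222154 + 4504860)/((218028 - 243728) + 478938) = 4727014/(-25700 + 478938) = 4727014/453238 = 4727014*(1/453238) = 2363507/226619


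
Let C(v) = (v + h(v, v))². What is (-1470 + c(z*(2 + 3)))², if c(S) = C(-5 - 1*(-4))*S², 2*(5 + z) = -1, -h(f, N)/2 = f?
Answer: 8151025/16 ≈ 5.0944e+5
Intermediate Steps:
h(f, N) = -2*f
z = -11/2 (z = -5 + (½)*(-1) = -5 - ½ = -11/2 ≈ -5.5000)
C(v) = v² (C(v) = (v - 2*v)² = (-v)² = v²)
c(S) = S² (c(S) = (-5 - 1*(-4))²*S² = (-5 + 4)²*S² = (-1)²*S² = 1*S² = S²)
(-1470 + c(z*(2 + 3)))² = (-1470 + (-11*(2 + 3)/2)²)² = (-1470 + (-11/2*5)²)² = (-1470 + (-55/2)²)² = (-1470 + 3025/4)² = (-2855/4)² = 8151025/16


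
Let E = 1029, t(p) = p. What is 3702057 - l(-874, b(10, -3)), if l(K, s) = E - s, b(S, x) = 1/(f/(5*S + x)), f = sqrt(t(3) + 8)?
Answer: 3701028 + 47*sqrt(11)/11 ≈ 3.7010e+6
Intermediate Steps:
f = sqrt(11) (f = sqrt(3 + 8) = sqrt(11) ≈ 3.3166)
b(S, x) = sqrt(11)*(x + 5*S)/11 (b(S, x) = 1/(sqrt(11)/(5*S + x)) = 1/(sqrt(11)/(x + 5*S)) = sqrt(11)*(x + 5*S)/11)
l(K, s) = 1029 - s
3702057 - l(-874, b(10, -3)) = 3702057 - (1029 - sqrt(11)*(-3 + 5*10)/11) = 3702057 - (1029 - sqrt(11)*(-3 + 50)/11) = 3702057 - (1029 - sqrt(11)*47/11) = 3702057 - (1029 - 47*sqrt(11)/11) = 3702057 + (-1029 + 47*sqrt(11)/11) = 3701028 + 47*sqrt(11)/11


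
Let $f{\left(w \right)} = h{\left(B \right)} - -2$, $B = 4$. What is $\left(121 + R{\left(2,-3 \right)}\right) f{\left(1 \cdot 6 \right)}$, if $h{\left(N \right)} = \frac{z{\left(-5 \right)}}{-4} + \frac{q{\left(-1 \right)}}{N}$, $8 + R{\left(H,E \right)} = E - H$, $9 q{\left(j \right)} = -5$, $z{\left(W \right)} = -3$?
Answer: $282$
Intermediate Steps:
$q{\left(j \right)} = - \frac{5}{9}$ ($q{\left(j \right)} = \frac{1}{9} \left(-5\right) = - \frac{5}{9}$)
$R{\left(H,E \right)} = -8 + E - H$ ($R{\left(H,E \right)} = -8 + \left(E - H\right) = -8 + E - H$)
$h{\left(N \right)} = \frac{3}{4} - \frac{5}{9 N}$ ($h{\left(N \right)} = - \frac{3}{-4} - \frac{5}{9 N} = \left(-3\right) \left(- \frac{1}{4}\right) - \frac{5}{9 N} = \frac{3}{4} - \frac{5}{9 N}$)
$f{\left(w \right)} = \frac{47}{18}$ ($f{\left(w \right)} = \frac{-20 + 27 \cdot 4}{36 \cdot 4} - -2 = \frac{1}{36} \cdot \frac{1}{4} \left(-20 + 108\right) + 2 = \frac{1}{36} \cdot \frac{1}{4} \cdot 88 + 2 = \frac{11}{18} + 2 = \frac{47}{18}$)
$\left(121 + R{\left(2,-3 \right)}\right) f{\left(1 \cdot 6 \right)} = \left(121 - 13\right) \frac{47}{18} = 108 \cdot \frac{47}{18} = 282$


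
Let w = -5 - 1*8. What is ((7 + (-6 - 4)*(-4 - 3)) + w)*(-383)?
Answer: -24512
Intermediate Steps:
w = -13 (w = -5 - 8 = -13)
((7 + (-6 - 4)*(-4 - 3)) + w)*(-383) = ((7 + (-6 - 4)*(-4 - 3)) - 13)*(-383) = ((7 - 10*(-7)) - 13)*(-383) = ((7 + 70) - 13)*(-383) = (77 - 13)*(-383) = 64*(-383) = -24512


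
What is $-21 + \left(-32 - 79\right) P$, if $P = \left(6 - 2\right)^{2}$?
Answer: $-1797$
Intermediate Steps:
$P = 16$ ($P = 4^{2} = 16$)
$-21 + \left(-32 - 79\right) P = -21 + \left(-32 - 79\right) 16 = -21 - 1776 = -1797$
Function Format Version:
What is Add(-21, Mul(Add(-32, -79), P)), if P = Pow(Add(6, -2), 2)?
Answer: -1797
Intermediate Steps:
P = 16 (P = Pow(4, 2) = 16)
Add(-21, Mul(Add(-32, -79), P)) = Add(-21, Mul(Add(-32, -79), 16)) = Add(-21, Mul(-111, 16)) = Add(-21, -1776) = -1797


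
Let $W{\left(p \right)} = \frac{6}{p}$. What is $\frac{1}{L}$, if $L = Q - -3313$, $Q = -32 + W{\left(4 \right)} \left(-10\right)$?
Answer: $\frac{1}{3266} \approx 0.00030618$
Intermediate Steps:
$Q = -47$ ($Q = -32 + \frac{6}{4} \left(-10\right) = -32 + 6 \cdot \frac{1}{4} \left(-10\right) = -32 + \frac{3}{2} \left(-10\right) = -32 - 15 = -47$)
$L = 3266$ ($L = -47 - -3313 = -47 + 3313 = 3266$)
$\frac{1}{L} = \frac{1}{3266}$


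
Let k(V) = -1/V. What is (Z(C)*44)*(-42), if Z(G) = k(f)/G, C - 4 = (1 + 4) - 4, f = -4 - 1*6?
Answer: -924/25 ≈ -36.960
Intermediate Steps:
f = -10 (f = -4 - 6 = -10)
C = 5 (C = 4 + ((1 + 4) - 4) = 4 + (5 - 4) = 4 + 1 = 5)
Z(G) = 1/(10*G) (Z(G) = (-1/(-10))/G = (-1*(-1/10))/G = 1/(10*G))
(Z(C)*44)*(-42) = (((1/10)/5)*44)*(-42) = (((1/10)*(1/5))*44)*(-42) = ((1/50)*44)*(-42) = (22/25)*(-42) = -924/25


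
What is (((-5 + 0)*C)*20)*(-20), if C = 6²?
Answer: 72000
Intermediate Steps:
C = 36
(((-5 + 0)*C)*20)*(-20) = (((-5 + 0)*36)*20)*(-20) = (-5*36*20)*(-20) = -180*20*(-20) = -3600*(-20) = 72000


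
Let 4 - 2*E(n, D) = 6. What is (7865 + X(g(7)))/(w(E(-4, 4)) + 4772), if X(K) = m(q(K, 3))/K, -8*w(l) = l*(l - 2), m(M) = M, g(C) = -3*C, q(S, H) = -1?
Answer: 1321328/801633 ≈ 1.6483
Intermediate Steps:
E(n, D) = -1 (E(n, D) = 2 - ½*6 = 2 - 3 = -1)
w(l) = -l*(-2 + l)/8 (w(l) = -l*(l - 2)/8 = -l*(-2 + l)/8)
X(K) = -1/K
(7865 + X(g(7)))/(w(E(-4, 4)) + 4772) = (7865 - 1/((-3*7)))/((⅛)*(-1)*(2 - 1*(-1)) + 4772) = (7865 - 1/(-21))/((⅛)*(-1)*(2 + 1) + 4772) = (7865 - 1*(-1/21))/((⅛)*(-1)*3 + 4772) = (7865 + 1/21)/(-3/8 + 4772) = 165166/(21*(38173/8)) = (165166/21)*(8/38173) = 1321328/801633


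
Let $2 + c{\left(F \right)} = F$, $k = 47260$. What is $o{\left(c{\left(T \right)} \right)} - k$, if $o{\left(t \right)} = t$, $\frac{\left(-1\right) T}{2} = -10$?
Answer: $-47242$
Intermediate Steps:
$T = 20$ ($T = \left(-2\right) \left(-10\right) = 20$)
$c{\left(F \right)} = -2 + F$
$o{\left(c{\left(T \right)} \right)} - k = \left(-2 + 20\right) - 47260 = 18 - 47260 = -47242$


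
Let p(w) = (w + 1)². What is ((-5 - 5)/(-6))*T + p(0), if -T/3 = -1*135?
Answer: 676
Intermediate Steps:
T = 405 (T = -(-3)*135 = -3*(-135) = 405)
p(w) = (1 + w)²
((-5 - 5)/(-6))*T + p(0) = ((-5 - 5)/(-6))*405 + (1 + 0)² = -10*(-⅙)*405 + 1² = (5/3)*405 + 1 = 675 + 1 = 676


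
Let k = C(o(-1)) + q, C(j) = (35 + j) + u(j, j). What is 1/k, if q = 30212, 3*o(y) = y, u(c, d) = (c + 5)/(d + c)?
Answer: 3/90719 ≈ 3.3069e-5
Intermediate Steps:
u(c, d) = (5 + c)/(c + d)
o(y) = y/3
C(j) = 35 + j + (5 + j)/(2*j) (C(j) = (35 + j) + (5 + j)/(j + j) = (35 + j) + (5 + j)/((2*j)) = (35 + j) + (1/(2*j))*(5 + j) = (35 + j) + (5 + j)/(2*j) = 35 + j + (5 + j)/(2*j))
k = 90719/3 (k = (71/2 + (⅓)*(-1) + 5/(2*(((⅓)*(-1))))) + 30212 = (71/2 - ⅓ + 5/(2*(-⅓))) + 30212 = (71/2 - ⅓ + (5/2)*(-3)) + 30212 = (71/2 - ⅓ - 15/2) + 30212 = 83/3 + 30212 = 90719/3 ≈ 30240.)
1/k = 1/(90719/3) = 3/90719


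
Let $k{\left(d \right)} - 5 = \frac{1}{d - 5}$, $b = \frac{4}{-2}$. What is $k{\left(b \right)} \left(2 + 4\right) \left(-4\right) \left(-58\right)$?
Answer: $\frac{47328}{7} \approx 6761.1$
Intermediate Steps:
$b = -2$ ($b = 4 \left(- \frac{1}{2}\right) = -2$)
$k{\left(d \right)} = 5 + \frac{1}{-5 + d}$ ($k{\left(d \right)} = 5 + \frac{1}{d - 5} = 5 + \frac{1}{-5 + d}$)
$k{\left(b \right)} \left(2 + 4\right) \left(-4\right) \left(-58\right) = \frac{-24 + 5 \left(-2\right)}{-5 - 2} \left(2 + 4\right) \left(-4\right) \left(-58\right) = \frac{-24 - 10}{-7} \cdot 6 \left(-4\right) \left(-58\right) = \left(- \frac{1}{7}\right) \left(-34\right) 6 \left(-4\right) \left(-58\right) = \frac{34}{7} \cdot 6 \left(-4\right) \left(-58\right) = \frac{204}{7} \left(-4\right) \left(-58\right) = \left(- \frac{816}{7}\right) \left(-58\right) = \frac{47328}{7}$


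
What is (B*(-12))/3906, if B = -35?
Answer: 10/93 ≈ 0.10753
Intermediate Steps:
(B*(-12))/3906 = -35*(-12)/3906 = 420*(1/3906) = 10/93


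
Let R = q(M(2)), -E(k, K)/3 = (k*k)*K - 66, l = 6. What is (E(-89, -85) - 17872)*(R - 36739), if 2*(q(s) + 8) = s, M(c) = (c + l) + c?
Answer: -73564134302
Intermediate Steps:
M(c) = 6 + 2*c (M(c) = (c + 6) + c = (6 + c) + c = 6 + 2*c)
E(k, K) = 198 - 3*K*k² (E(k, K) = -3*((k*k)*K - 66) = -3*(k²*K - 66) = -3*(K*k² - 66) = -3*(-66 + K*k²) = 198 - 3*K*k²)
q(s) = -8 + s/2
R = -3 (R = -8 + (6 + 2*2)/2 = -8 + (6 + 4)/2 = -8 + (½)*10 = -8 + 5 = -3)
(E(-89, -85) - 17872)*(R - 36739) = ((198 - 3*(-85)*(-89)²) - 17872)*(-3 - 36739) = ((198 - 3*(-85)*7921) - 17872)*(-36742) = ((198 + 2019855) - 17872)*(-36742) = (2020053 - 17872)*(-36742) = 2002181*(-36742) = -73564134302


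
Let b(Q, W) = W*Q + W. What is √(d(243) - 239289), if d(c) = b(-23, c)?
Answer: I*√244635 ≈ 494.61*I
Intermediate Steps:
b(Q, W) = W + Q*W (b(Q, W) = Q*W + W = W + Q*W)
d(c) = -22*c (d(c) = c*(1 - 23) = c*(-22) = -22*c)
√(d(243) - 239289) = √(-22*243 - 239289) = √(-5346 - 239289) = √(-244635) = I*√244635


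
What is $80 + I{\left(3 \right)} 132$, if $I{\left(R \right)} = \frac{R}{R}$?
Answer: $212$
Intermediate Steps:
$I{\left(R \right)} = 1$
$80 + I{\left(3 \right)} 132 = 80 + 1 \cdot 132 = 80 + 132 = 212$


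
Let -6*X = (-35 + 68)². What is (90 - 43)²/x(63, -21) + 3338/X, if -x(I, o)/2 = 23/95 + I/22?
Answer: -881284931/2356233 ≈ -374.02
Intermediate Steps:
x(I, o) = -46/95 - I/11 (x(I, o) = -2*(23/95 + I/22) = -46/95 - I/11)
X = -363/2 (X = -(-35 + 68)²/6 = -⅙*33² = -⅙*1089 = -363/2 ≈ -181.50)
(90 - 43)²/x(63, -21) + 3338/X = (90 - 43)²/(-46/95 - 1/11*63) + 3338/(-363/2) = 47²/(-46/95 - 63/11) + 3338*(-2/363) = 2209/(-6491/1045) - 6676/363 = 2209*(-1045/6491) - 6676/363 = -2308405/6491 - 6676/363 = -881284931/2356233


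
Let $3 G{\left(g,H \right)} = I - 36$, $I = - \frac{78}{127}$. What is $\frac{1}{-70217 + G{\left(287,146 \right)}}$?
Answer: $- \frac{127}{8919109} \approx -1.4239 \cdot 10^{-5}$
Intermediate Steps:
$I = - \frac{78}{127}$ ($I = \left(-78\right) \frac{1}{127} = - \frac{78}{127} \approx -0.61417$)
$G{\left(g,H \right)} = - \frac{1550}{127}$ ($G{\left(g,H \right)} = \frac{- \frac{78}{127} - 36}{3} = \frac{1}{3} \left(- \frac{4650}{127}\right) = - \frac{1550}{127}$)
$\frac{1}{-70217 + G{\left(287,146 \right)}} = \frac{1}{-70217 - \frac{1550}{127}} = \frac{1}{- \frac{8919109}{127}} = - \frac{127}{8919109}$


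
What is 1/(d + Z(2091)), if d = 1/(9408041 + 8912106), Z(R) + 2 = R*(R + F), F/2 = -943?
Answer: 18320147/7852985971992 ≈ 2.3329e-6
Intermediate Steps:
F = -1886 (F = 2*(-943) = -1886)
Z(R) = -2 + R*(-1886 + R) (Z(R) = -2 + R*(R - 1886) = -2 + R*(-1886 + R))
d = 1/18320147 ≈ 5.4585e-8
1/(d + Z(2091)) = 1/(1/18320147 + (-2 + 2091² - 1886*2091)) = 1/(1/18320147 + (-2 + 4372281 - 3943626)) = 1/(1/18320147 + 428653) = 1/(7852985971992/18320147) = 18320147/7852985971992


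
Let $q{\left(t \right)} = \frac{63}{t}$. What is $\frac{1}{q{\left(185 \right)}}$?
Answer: $\frac{185}{63} \approx 2.9365$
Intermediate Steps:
$\frac{1}{q{\left(185 \right)}} = \frac{1}{63 \cdot \frac{1}{185}} = \frac{1}{\frac{63}{185}} = \frac{185}{63}$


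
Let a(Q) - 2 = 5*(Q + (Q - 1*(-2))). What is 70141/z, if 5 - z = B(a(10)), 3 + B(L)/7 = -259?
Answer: 70141/1839 ≈ 38.141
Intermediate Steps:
a(Q) = 12 + 10*Q (a(Q) = 2 + 5*(Q + (Q - 1*(-2))) = 2 + 5*(Q + (Q + 2)) = 2 + 5*(Q + (2 + Q)) = 2 + 5*(2 + 2*Q) = 2 + (10 + 10*Q) = 12 + 10*Q)
B(L) = -1834 (B(L) = -21 + 7*(-259) = -21 - 1813 = -1834)
z = 1839 (z = 5 - 1*(-1834) = 5 + 1834 = 1839)
70141/z = 70141/1839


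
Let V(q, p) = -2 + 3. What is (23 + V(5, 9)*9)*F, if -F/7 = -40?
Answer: 8960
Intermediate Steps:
V(q, p) = 1
F = 280 (F = -7*(-40) = 280)
(23 + V(5, 9)*9)*F = (23 + 1*9)*280 = (23 + 9)*280 = 32*280 = 8960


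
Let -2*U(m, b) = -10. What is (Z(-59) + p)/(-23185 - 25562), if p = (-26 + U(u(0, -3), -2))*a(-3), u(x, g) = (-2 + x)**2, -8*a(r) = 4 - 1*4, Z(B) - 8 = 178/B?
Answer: -98/958691 ≈ -0.00010222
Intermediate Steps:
Z(B) = 8 + 178/B
a(r) = 0 (a(r) = -(4 - 1*4)/8 = -(4 - 4)/8 = -1/8*0 = 0)
U(m, b) = 5 (U(m, b) = -1/2*(-10) = 5)
p = 0 (p = (-26 + 5)*0 = -21*0 = 0)
(Z(-59) + p)/(-23185 - 25562) = ((8 + 178/(-59)) + 0)/(-23185 - 25562) = ((8 + 178*(-1/59)) + 0)/(-48747) = ((8 - 178/59) + 0)*(-1/48747) = (294/59 + 0)*(-1/48747) = (294/59)*(-1/48747) = -98/958691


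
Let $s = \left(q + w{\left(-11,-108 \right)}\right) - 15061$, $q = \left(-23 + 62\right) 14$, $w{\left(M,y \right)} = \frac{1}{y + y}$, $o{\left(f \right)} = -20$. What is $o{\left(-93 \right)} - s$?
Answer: $\frac{3130921}{216} \approx 14495.0$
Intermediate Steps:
$w{\left(M,y \right)} = \frac{1}{2 y}$
$q = 546$ ($q = 39 \cdot 14 = 546$)
$s = - \frac{3135241}{216}$ ($s = \left(546 + \frac{1}{2 \left(-108\right)}\right) - 15061 = \left(546 + \frac{1}{2} \left(- \frac{1}{108}\right)\right) - 15061 = \left(546 - \frac{1}{216}\right) - 15061 = \frac{117935}{216} - 15061 = - \frac{3135241}{216} \approx -14515.0$)
$o{\left(-93 \right)} - s = -20 - - \frac{3135241}{216} = -20 + \frac{3135241}{216} = \frac{3130921}{216}$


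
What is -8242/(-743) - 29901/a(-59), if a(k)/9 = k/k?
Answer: -7380755/2229 ≈ -3311.2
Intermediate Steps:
a(k) = 9 (a(k) = 9*(k/k) = 9*1 = 9)
-8242/(-743) - 29901/a(-59) = -8242/(-743) - 29901/9 = -8242*(-1/743) - 29901*1/9 = 8242/743 - 9967/3 = -7380755/2229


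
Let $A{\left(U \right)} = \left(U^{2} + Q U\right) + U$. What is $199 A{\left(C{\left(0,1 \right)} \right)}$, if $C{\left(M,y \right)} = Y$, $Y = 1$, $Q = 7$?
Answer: $1791$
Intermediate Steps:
$C{\left(M,y \right)} = 1$
$A{\left(U \right)} = U^{2} + 8 U$ ($A{\left(U \right)} = \left(U^{2} + 7 U\right) + U = U^{2} + 8 U$)
$199 A{\left(C{\left(0,1 \right)} \right)} = 199 \cdot 1 \left(8 + 1\right) = 199 \cdot 1 \cdot 9 = 199 \cdot 9 = 1791$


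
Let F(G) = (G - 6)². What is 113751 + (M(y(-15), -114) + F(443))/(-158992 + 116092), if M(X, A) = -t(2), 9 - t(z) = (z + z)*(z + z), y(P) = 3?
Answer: 1219931731/10725 ≈ 1.1375e+5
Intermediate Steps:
t(z) = 9 - 4*z² (t(z) = 9 - (z + z)*(z + z) = 9 - 2*z*2*z = 9 - 4*z²)
M(X, A) = 7 (M(X, A) = -(9 - 4*2²) = -(9 - 4*4) = -(9 - 16) = -1*(-7) = 7)
F(G) = (-6 + G)²
113751 + (M(y(-15), -114) + F(443))/(-158992 + 116092) = 113751 + (7 + (-6 + 443)²)/(-158992 + 116092) = 113751 + (7 + 437²)/(-42900) = 113751 + (7 + 190969)*(-1/42900) = 113751 + 190976*(-1/42900) = 113751 - 47744/10725 = 1219931731/10725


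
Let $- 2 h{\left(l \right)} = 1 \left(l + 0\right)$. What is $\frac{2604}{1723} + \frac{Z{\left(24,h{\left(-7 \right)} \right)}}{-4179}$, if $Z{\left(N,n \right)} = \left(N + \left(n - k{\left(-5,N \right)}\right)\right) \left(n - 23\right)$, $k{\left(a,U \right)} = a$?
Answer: $\frac{15965423}{9600556} \approx 1.663$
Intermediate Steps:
$h{\left(l \right)} = - \frac{l}{2}$ ($h{\left(l \right)} = - \frac{1 \left(l + 0\right)}{2} = - \frac{1 l}{2} = - \frac{l}{2}$)
$Z{\left(N,n \right)} = \left(-23 + n\right) \left(5 + N + n\right)$ ($Z{\left(N,n \right)} = \left(N + \left(n - -5\right)\right) \left(n - 23\right) = \left(N + \left(n + 5\right)\right) \left(-23 + n\right) = \left(N + \left(5 + n\right)\right) \left(-23 + n\right) = \left(5 + N + n\right) \left(-23 + n\right) = \left(-23 + n\right) \left(5 + N + n\right)$)
$\frac{2604}{1723} + \frac{Z{\left(24,h{\left(-7 \right)} \right)}}{-4179} = \frac{2604}{1723} + \frac{-115 + \left(\left(- \frac{1}{2}\right) \left(-7\right)\right)^{2} - 552 - 18 \left(\left(- \frac{1}{2}\right) \left(-7\right)\right) + 24 \left(\left(- \frac{1}{2}\right) \left(-7\right)\right)}{-4179} = 2604 \cdot \frac{1}{1723} + \left(-115 + \left(\frac{7}{2}\right)^{2} - 552 - 63 + 24 \cdot \frac{7}{2}\right) \left(- \frac{1}{4179}\right) = \frac{2604}{1723} + \left(-115 + \frac{49}{4} - 552 - 63 + 84\right) \left(- \frac{1}{4179}\right) = \frac{2604}{1723} - - \frac{845}{5572} = \frac{2604}{1723} + \frac{845}{5572} = \frac{15965423}{9600556}$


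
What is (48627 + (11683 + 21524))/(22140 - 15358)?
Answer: 40917/3391 ≈ 12.066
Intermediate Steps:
(48627 + (11683 + 21524))/(22140 - 15358) = (48627 + 33207)/6782 = 81834*(1/6782) = 40917/3391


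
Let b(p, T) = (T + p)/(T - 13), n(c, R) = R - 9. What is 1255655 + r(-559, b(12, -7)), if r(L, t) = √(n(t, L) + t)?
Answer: 1255655 + I*√2273/2 ≈ 1.2557e+6 + 23.838*I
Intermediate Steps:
n(c, R) = -9 + R
b(p, T) = (T + p)/(-13 + T)
r(L, t) = √(-9 + L + t) (r(L, t) = √((-9 + L) + t) = √(-9 + L + t))
1255655 + r(-559, b(12, -7)) = 1255655 + √(-9 - 559 + (-7 + 12)/(-13 - 7)) = 1255655 + √(-9 - 559 + 5/(-20)) = 1255655 + √(-9 - 559 - 1/20*5) = 1255655 + √(-9 - 559 - ¼) = 1255655 + √(-2273/4) = 1255655 + I*√2273/2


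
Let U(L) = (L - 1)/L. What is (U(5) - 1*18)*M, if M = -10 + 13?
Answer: -258/5 ≈ -51.600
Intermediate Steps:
U(L) = (-1 + L)/L
M = 3
(U(5) - 1*18)*M = ((-1 + 5)/5 - 1*18)*3 = ((⅕)*4 - 18)*3 = (⅘ - 18)*3 = -86/5*3 = -258/5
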